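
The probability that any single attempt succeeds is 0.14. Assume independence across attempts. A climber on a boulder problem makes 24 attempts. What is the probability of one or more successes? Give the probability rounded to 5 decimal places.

0.97321

P(at least one) = 1 − P(none) = 1 − (1 − 0.14)^24
= 1 − 0.0267894 = 0.9732106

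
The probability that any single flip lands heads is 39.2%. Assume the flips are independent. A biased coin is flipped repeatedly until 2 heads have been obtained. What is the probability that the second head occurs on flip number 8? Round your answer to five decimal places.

0.05434

Y = trial on which the second success occurs; negative binomial, r=2, p=0.392.
P(Y=8) = C(7,1) · p^2 · (1−p)^6
= 7 · 0.15366 · 0.050515 = 0.0543365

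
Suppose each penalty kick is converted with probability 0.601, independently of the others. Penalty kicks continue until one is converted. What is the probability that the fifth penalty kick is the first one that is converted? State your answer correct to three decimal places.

0.015

Geometric (trials to first success), p = 0.601.
P(Y = 5) = (1−p)^4 · p = 0.025345 · 0.601 = 0.01523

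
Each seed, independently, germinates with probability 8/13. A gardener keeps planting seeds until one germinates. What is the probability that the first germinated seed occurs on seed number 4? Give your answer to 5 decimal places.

Geometric (trials to first success), p = 0.615385.
P(Y = 4) = (1−p)^3 · p = 0.056896 · 0.615385 = 0.0350128

0.03501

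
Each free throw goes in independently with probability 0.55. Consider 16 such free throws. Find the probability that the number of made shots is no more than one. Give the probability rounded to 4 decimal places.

X ~ Binomial(16, 0.55); P(X ≤ 1) = Σ C(16,k) p^k (1−p)^(16−k) over k:
  k=0: C(16,0)·0.55^0·0.45^16 = 0.000003
  k=1: C(16,1)·0.55^1·0.45^15 = 0.000055
Total = 0.000058

0.0001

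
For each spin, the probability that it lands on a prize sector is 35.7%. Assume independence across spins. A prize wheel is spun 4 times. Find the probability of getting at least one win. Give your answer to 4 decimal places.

0.8291

P(at least one) = 1 − P(none) = 1 − (1 − 0.357)^4
= 1 − 0.170940 = 0.829060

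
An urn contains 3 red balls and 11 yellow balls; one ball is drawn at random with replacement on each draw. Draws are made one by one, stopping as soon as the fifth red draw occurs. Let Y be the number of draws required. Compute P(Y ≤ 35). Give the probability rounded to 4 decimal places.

0.8970

Finishing within 35 draws ⇔ at least 5 successes in the first 35. With X ~ Binomial(35, 0.214286), P(Y ≤ 35) = 1 − P(X ≤ 4).
  k=0: C(35,0)·0.214286^0·0.785714^35 = 0.000216
  k=1: C(35,1)·0.214286^1·0.785714^34 = 0.002061
  k=2: C(35,2)·0.214286^2·0.785714^33 = 0.009555
  k=3: C(35,3)·0.214286^3·0.785714^32 = 0.028665
  k=4: C(35,4)·0.214286^4·0.785714^31 = 0.062543
1 − 0.103040 = 0.896960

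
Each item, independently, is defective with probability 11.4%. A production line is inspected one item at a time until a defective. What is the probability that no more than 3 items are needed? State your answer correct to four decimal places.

Y = number of items to the first success; geometric, p = 0.114.
P(Y ≤ 3) = 1 − (1−p)^3 = 1 − 0.695506 = 0.304494

0.3045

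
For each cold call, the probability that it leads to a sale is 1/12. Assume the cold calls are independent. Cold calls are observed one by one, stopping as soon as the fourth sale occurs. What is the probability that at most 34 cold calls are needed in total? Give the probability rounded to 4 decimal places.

Finishing within 34 cold calls ⇔ at least 4 successes in the first 34. With X ~ Binomial(34, 0.083333), P(Y ≤ 34) = 1 − P(X ≤ 3).
  k=0: C(34,0)·0.083333^0·0.916667^34 = 0.051903
  k=1: C(34,1)·0.083333^1·0.916667^33 = 0.160426
  k=2: C(34,2)·0.083333^2·0.916667^32 = 0.240639
  k=3: C(34,3)·0.083333^3·0.916667^31 = 0.233347
1 − 0.686315 = 0.313685

0.3137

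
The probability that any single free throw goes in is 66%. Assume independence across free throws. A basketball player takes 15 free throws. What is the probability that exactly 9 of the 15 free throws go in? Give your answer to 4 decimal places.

0.1837

X ~ Binomial(n=15, p=0.66).
P(X=9) = C(15,9) · p^9 · (1−p)^6
= 5005 · 0.023763 · 0.0015448 = 0.183727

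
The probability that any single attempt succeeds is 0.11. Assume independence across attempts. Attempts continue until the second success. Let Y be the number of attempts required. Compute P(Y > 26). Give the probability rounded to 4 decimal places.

0.2036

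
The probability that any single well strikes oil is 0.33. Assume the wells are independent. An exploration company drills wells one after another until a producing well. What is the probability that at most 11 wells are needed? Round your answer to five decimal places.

Y = number of wells to the first success; geometric, p = 0.33.
P(Y ≤ 11) = 1 − (1−p)^11 = 1 − 0.0122130 = 0.9877870

0.98779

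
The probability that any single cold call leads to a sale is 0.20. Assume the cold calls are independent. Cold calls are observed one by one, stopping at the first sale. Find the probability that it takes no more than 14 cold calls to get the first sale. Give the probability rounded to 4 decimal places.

Y = number of cold calls to the first success; geometric, p = 0.20.
P(Y ≤ 14) = 1 − (1−p)^14 = 1 − 0.043980 = 0.956020

0.9560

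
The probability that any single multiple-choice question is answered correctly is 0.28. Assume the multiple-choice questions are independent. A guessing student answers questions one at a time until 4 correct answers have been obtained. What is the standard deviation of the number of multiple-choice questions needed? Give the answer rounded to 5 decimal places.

6.06092

Y = total multiple-choice questions until the fourth success; negative binomial with r=4, p=0.28.
SD(Y) = √[r(1−p)/p²] = √(36.7346939) = 6.0609153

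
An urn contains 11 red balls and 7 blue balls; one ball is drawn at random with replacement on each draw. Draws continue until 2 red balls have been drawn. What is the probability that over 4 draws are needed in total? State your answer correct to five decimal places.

0.16664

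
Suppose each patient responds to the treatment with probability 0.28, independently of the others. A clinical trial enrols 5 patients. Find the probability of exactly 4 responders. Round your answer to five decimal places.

0.02213

X ~ Binomial(n=5, p=0.28).
P(X=4) = C(5,4) · p^4 · (1−p)^1
= 5 · 0.0061466 · 0.72 = 0.0221276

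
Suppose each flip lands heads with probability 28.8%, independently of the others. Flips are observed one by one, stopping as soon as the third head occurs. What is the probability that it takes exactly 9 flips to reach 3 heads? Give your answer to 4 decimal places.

0.0871

Y = trial on which the third success occurs; negative binomial, r=3, p=0.288.
P(Y=9) = C(8,2) · p^3 · (1−p)^6
= 28 · 0.023888 · 0.13028 = 0.087140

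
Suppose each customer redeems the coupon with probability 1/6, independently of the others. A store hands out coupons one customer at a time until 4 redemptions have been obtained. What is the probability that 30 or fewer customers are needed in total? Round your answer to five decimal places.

0.76038

Finishing within 30 customers ⇔ at least 4 successes in the first 30. With X ~ Binomial(30, 0.166667), P(Y ≤ 30) = 1 − P(X ≤ 3).
  k=0: C(30,0)·0.166667^0·0.833333^30 = 0.0042127
  k=1: C(30,1)·0.166667^1·0.833333^29 = 0.0252763
  k=2: C(30,2)·0.166667^2·0.833333^28 = 0.0733013
  k=3: C(30,3)·0.166667^3·0.833333^27 = 0.1368292
1 − 0.2396195 = 0.7603805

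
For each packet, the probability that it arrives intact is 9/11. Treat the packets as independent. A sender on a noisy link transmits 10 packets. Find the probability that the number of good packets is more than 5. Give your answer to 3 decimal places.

X ~ Binomial(10, 0.818182); P(X ≥ 6) = Σ C(10,k) p^k (1−p)^(10−k) over k:
  k=6: C(10,6)·0.818182^6·0.181818^4 = 0.06884
  k=7: C(10,7)·0.818182^7·0.181818^3 = 0.17703
  k=8: C(10,8)·0.818182^8·0.181818^2 = 0.29873
  k=9: C(10,9)·0.818182^9·0.181818^1 = 0.29873
  k=10: C(10,10)·0.818182^10·0.181818^0 = 0.13443
Total = 0.97777

0.978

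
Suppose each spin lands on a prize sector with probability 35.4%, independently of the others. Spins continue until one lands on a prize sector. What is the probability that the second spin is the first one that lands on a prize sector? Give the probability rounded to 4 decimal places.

Geometric (trials to first success), p = 0.354.
P(Y = 2) = (1−p)^1 · p = 0.646 · 0.354 = 0.228684

0.2287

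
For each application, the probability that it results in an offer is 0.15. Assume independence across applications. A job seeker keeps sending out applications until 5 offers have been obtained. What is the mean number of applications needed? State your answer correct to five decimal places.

Y = total applications until the fifth success; negative binomial with r=5, p=0.15.
E[Y] = r / p = 5 / 0.15 = 33.3333333

33.33333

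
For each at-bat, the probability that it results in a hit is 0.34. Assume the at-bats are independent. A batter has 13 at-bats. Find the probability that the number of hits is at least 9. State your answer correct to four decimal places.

X ~ Binomial(13, 0.34); P(X ≥ 9) = Σ C(13,k) p^k (1−p)^(13−k) over k:
  k=9: C(13,9)·0.34^9·0.66^4 = 0.008237
  k=10: C(13,10)·0.34^10·0.66^3 = 0.001697
  k=11: C(13,11)·0.34^11·0.66^2 = 0.000238
  k=12: C(13,12)·0.34^12·0.66^1 = 0.000020
  k=13: C(13,13)·0.34^13·0.66^0 = 0.000001
Total = 0.010195

0.0102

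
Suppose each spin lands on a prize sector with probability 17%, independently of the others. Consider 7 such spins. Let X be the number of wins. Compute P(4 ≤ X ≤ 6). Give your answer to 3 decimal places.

X ~ Binomial(7, 0.17); P(4 ≤ X ≤ 6) = Σ C(7,k) p^k (1−p)^(7−k) over k:
  k=4: C(7,4)·0.17^4·0.83^3 = 0.01671
  k=5: C(7,5)·0.17^5·0.83^2 = 0.00205
  k=6: C(7,6)·0.17^6·0.83^1 = 0.00014
Total = 0.01891

0.019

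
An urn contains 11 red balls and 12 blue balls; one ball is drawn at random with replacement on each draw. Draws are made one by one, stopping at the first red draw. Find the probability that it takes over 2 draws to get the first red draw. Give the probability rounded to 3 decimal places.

0.272

Y = number of draws to the first success; geometric, p = 0.478261.
P(Y > 2) = P(first 2 all fail) = (1−p)^2 = 0.27221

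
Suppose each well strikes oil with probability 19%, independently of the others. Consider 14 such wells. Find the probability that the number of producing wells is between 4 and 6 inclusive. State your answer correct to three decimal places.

0.259

X ~ Binomial(14, 0.19); P(4 ≤ X ≤ 6) = Σ C(14,k) p^k (1−p)^(14−k) over k:
  k=4: C(14,4)·0.19^4·0.81^10 = 0.15860
  k=5: C(14,5)·0.19^5·0.81^9 = 0.07440
  k=6: C(14,6)·0.19^6·0.81^8 = 0.02618
Total = 0.25918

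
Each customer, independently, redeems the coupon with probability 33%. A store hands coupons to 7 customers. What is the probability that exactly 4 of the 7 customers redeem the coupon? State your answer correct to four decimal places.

0.1248

X ~ Binomial(n=7, p=0.33).
P(X=4) = C(7,4) · p^4 · (1−p)^3
= 35 · 0.011859 · 0.30076 = 0.124838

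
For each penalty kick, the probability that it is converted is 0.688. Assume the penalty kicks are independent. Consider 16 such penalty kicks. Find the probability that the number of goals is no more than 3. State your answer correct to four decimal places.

0.0001

X ~ Binomial(16, 0.688); P(X ≤ 3) = Σ C(16,k) p^k (1−p)^(16−k) over k:
  k=0: C(16,0)·0.688^0·0.312^16 = 0.000000
  k=1: C(16,1)·0.688^1·0.312^15 = 0.000000
  k=2: C(16,2)·0.688^2·0.312^14 = 0.000005
  k=3: C(16,3)·0.688^3·0.312^13 = 0.000048
Total = 0.000053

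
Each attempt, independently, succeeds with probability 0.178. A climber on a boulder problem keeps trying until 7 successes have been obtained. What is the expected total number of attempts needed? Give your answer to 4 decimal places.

Y = total attempts until the seventh success; negative binomial with r=7, p=0.178.
E[Y] = r / p = 7 / 0.178 = 39.325843

39.3258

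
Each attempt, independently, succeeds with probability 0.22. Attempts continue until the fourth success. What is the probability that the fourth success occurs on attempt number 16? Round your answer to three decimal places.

Y = trial on which the fourth success occurs; negative binomial, r=4, p=0.22.
P(Y=16) = C(15,3) · p^4 · (1−p)^12
= 455 · 0.0023426 · 0.050715 = 0.05406

0.054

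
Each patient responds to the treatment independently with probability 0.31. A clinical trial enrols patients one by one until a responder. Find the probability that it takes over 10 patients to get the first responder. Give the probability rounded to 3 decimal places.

0.024

Y = number of patients to the first success; geometric, p = 0.31.
P(Y > 10) = P(first 10 all fail) = (1−p)^10 = 0.02446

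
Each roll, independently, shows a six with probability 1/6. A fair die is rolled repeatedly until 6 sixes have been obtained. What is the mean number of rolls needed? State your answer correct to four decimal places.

Y = total rolls until the sixth success; negative binomial with r=6, p=0.166667.
E[Y] = r / p = 6 / 0.166667 = 36.000000

36.0000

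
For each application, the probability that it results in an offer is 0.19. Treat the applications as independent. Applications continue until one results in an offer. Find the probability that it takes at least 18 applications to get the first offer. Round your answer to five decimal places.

0.02781

Y = number of applications to the first success; geometric, p = 0.19.
P(Y > 17) = P(first 17 all fail) = (1−p)^17 = 0.0278128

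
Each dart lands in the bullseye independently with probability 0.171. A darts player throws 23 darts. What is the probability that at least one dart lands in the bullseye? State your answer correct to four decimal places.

P(at least one) = 1 − P(none) = 1 − (1 − 0.171)^23
= 1 − 0.013389 = 0.986611

0.9866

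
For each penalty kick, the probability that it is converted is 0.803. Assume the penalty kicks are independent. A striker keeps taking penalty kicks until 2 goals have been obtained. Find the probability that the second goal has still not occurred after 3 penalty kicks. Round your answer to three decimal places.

0.101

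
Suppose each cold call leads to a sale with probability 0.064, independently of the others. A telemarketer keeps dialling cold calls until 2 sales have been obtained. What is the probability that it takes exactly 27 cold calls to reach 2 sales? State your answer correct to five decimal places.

0.02038

Y = trial on which the second success occurs; negative binomial, r=2, p=0.064.
P(Y=27) = C(26,1) · p^2 · (1−p)^25
= 26 · 0.004096 · 0.19138 = 0.0203812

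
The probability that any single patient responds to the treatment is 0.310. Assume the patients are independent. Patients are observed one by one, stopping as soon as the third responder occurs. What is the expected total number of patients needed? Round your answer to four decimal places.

9.6774

Y = total patients until the third success; negative binomial with r=3, p=0.31.
E[Y] = r / p = 3 / 0.31 = 9.677419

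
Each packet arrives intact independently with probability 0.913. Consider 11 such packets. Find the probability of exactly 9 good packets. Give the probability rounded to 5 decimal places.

X ~ Binomial(n=11, p=0.913).
P(X=9) = C(11,9) · p^9 · (1−p)^2
= 55 · 0.4408 · 0.007569 = 0.1835009

0.18350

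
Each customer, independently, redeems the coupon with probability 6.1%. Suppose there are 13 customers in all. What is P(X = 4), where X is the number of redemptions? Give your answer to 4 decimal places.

0.0056

X ~ Binomial(n=13, p=0.061).
P(X=4) = C(13,4) · p^4 · (1−p)^9
= 715 · 1.3846e-05 · 0.56753 = 0.005618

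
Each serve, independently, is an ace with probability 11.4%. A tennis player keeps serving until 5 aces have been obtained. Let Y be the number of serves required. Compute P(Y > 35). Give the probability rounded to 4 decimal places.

0.6312

Needing more than 35 serves ⇔ fewer than 5 successes in the first 35. With X ~ Binomial(35, 0.114), P(Y > 35) = P(X ≤ 4).
  k=0: C(35,0)·0.114^0·0.886^35 = 0.014460
  k=1: C(35,1)·0.114^1·0.886^34 = 0.065121
  k=2: C(35,2)·0.114^2·0.886^33 = 0.142442
  k=3: C(35,3)·0.114^3·0.886^32 = 0.201606
  k=4: C(35,4)·0.114^4·0.886^31 = 0.207522
P(X ≤ 4) = 0.631152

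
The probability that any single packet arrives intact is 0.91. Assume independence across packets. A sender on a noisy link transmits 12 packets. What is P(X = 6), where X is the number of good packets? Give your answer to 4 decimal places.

0.0003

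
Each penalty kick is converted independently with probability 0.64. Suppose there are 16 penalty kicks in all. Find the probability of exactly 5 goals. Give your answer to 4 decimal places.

X ~ Binomial(n=16, p=0.64).
P(X=5) = C(16,5) · p^5 · (1−p)^11
= 4368 · 0.10737 · 1.3162e-05 = 0.006173

0.0062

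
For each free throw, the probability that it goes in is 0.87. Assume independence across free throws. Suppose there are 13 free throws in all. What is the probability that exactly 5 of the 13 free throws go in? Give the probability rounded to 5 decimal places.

0.00005

X ~ Binomial(n=13, p=0.87).
P(X=5) = C(13,5) · p^5 · (1−p)^8
= 1287 · 0.49842 · 8.1573e-08 = 0.0000523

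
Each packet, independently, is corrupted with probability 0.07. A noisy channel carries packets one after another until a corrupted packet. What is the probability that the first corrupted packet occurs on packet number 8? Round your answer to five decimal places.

0.04212

Geometric (trials to first success), p = 0.07.
P(Y = 8) = (1−p)^7 · p = 0.6017 · 0.07 = 0.0421191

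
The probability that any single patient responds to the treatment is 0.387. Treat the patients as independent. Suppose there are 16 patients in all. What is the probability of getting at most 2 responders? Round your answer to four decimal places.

0.0234

X ~ Binomial(16, 0.387); P(X ≤ 2) = Σ C(16,k) p^k (1−p)^(16−k) over k:
  k=0: C(16,0)·0.387^0·0.613^16 = 0.000398
  k=1: C(16,1)·0.387^1·0.613^15 = 0.004015
  k=2: C(16,2)·0.387^2·0.613^14 = 0.019013
Total = 0.023426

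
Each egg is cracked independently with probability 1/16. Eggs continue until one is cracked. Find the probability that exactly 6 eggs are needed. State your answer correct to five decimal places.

0.04526

Geometric (trials to first success), p = 0.0625.
P(Y = 6) = (1−p)^5 · p = 0.7242 · 0.0625 = 0.0452623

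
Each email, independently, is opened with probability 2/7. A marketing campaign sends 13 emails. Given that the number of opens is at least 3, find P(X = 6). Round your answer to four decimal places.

X ~ Binomial(13, 0.285714). Want P(X=6 | X≥3) = P(X=6) / P(X≥3).
P(X=6) = C(13,6)·0.285714^6·0.714286^7 = 0.088555
P(X≥3) = 1 − 0.012599 − 0.065515 − 0.157235 = 0.764651
Ratio = 0.088555 / 0.764651 = 0.115811

0.1158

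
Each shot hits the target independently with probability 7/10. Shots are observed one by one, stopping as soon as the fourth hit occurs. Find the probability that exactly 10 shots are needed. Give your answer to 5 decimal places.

0.01470

Y = trial on which the fourth success occurs; negative binomial, r=4, p=0.70.
P(Y=10) = C(9,3) · p^4 · (1−p)^6
= 84 · 0.2401 · 0.000729 = 0.0147028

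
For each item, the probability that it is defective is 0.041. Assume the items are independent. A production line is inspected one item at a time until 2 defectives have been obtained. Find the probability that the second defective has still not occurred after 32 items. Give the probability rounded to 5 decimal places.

Needing more than 32 items ⇔ fewer than 2 successes in the first 32. With X ~ Binomial(32, 0.041), P(Y > 32) = P(X ≤ 1).
  k=0: C(32,0)·0.041^0·0.959^32 = 0.2619361
  k=1: C(32,1)·0.041^1·0.959^31 = 0.3583527
P(X ≤ 1) = 0.6202888

0.62029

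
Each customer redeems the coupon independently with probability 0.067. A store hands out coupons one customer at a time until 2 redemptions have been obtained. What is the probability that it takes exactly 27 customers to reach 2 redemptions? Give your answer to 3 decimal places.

0.021

Y = trial on which the second success occurs; negative binomial, r=2, p=0.067.
P(Y=27) = C(26,1) · p^2 · (1−p)^25
= 26 · 0.004489 · 0.17662 = 0.02061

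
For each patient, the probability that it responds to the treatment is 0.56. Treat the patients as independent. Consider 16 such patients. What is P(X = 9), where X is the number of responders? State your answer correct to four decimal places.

X ~ Binomial(n=16, p=0.56).
P(X=9) = C(16,9) · p^9 · (1−p)^7
= 11440 · 0.0054162 · 0.0031928 = 0.197828

0.1978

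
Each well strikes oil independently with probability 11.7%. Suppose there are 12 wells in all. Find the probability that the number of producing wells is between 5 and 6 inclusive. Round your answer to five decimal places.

X ~ Binomial(12, 0.117); P(5 ≤ X ≤ 6) = Σ C(12,k) p^k (1−p)^(12−k) over k:
  k=5: C(12,5)·0.117^5·0.883^7 = 0.0072674
  k=6: C(12,6)·0.117^6·0.883^6 = 0.0011234
Total = 0.0083908

0.00839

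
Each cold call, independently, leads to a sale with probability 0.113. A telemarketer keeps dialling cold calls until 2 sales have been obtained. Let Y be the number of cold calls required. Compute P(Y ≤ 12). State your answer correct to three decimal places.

0.400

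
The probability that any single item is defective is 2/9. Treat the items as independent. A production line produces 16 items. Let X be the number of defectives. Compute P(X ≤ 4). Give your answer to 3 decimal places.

X ~ Binomial(16, 0.222222); P(X ≤ 4) = Σ C(16,k) p^k (1−p)^(16−k) over k:
  k=0: C(16,0)·0.222222^0·0.777778^16 = 0.01793
  k=1: C(16,1)·0.222222^1·0.777778^15 = 0.08199
  k=2: C(16,2)·0.222222^2·0.777778^14 = 0.17568
  k=3: C(16,3)·0.222222^3·0.777778^13 = 0.23425
  k=4: C(16,4)·0.222222^4·0.777778^12 = 0.21751
Total = 0.72737

0.727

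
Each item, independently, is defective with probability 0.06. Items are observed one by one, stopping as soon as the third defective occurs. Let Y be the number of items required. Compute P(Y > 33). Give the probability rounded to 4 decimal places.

Needing more than 33 items ⇔ fewer than 3 successes in the first 33. With X ~ Binomial(33, 0.06), P(Y > 33) = P(X ≤ 2).
  k=0: C(33,0)·0.06^0·0.94^33 = 0.129783
  k=1: C(33,1)·0.06^1·0.94^32 = 0.273374
  k=2: C(33,2)·0.06^2·0.94^31 = 0.279190
P(X ≤ 2) = 0.682347

0.6823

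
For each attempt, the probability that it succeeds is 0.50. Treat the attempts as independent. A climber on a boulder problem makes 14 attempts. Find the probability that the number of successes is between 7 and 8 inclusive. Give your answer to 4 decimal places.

X ~ Binomial(14, 0.50); P(7 ≤ X ≤ 8) = Σ C(14,k) p^k (1−p)^(14−k) over k:
  k=7: C(14,7)·0.50^7·0.50^7 = 0.209473
  k=8: C(14,8)·0.50^8·0.50^6 = 0.183289
Total = 0.392761

0.3928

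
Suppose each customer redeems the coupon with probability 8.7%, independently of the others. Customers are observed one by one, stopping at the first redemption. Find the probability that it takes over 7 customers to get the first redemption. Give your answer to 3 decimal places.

Y = number of customers to the first success; geometric, p = 0.087.
P(Y > 7) = P(first 7 all fail) = (1−p)^7 = 0.52880

0.529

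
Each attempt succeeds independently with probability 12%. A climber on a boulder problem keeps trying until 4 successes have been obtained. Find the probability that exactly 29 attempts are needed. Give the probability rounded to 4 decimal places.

Y = trial on which the fourth success occurs; negative binomial, r=4, p=0.12.
P(Y=29) = C(28,3) · p^4 · (1−p)^25
= 3276 · 0.00020736 · 0.040932 = 0.027806

0.0278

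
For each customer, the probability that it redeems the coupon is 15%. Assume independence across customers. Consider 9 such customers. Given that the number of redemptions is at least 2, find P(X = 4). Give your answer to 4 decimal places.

0.0707

X ~ Binomial(9, 0.15). Want P(X=4 | X≥2) = P(X=4) / P(X≥2).
P(X=4) = C(9,4)·0.15^4·0.85^5 = 0.028303
P(X≥2) = 1 − 0.231617 − 0.367862 = 0.400521
Ratio = 0.028303 / 0.400521 = 0.070665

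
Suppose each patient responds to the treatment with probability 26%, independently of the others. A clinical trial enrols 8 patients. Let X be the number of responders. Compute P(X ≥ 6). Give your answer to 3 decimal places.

0.005

X ~ Binomial(8, 0.26); P(X ≥ 6) = Σ C(8,k) p^k (1−p)^(8−k) over k:
  k=6: C(8,6)·0.26^6·0.74^2 = 0.00474
  k=7: C(8,7)·0.26^7·0.74^1 = 0.00048
  k=8: C(8,8)·0.26^8·0.74^0 = 0.00002
Total = 0.00523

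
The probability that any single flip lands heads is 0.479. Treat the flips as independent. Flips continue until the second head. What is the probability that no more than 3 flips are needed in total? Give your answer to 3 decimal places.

Finishing within 3 flips ⇔ at least 2 successes in the first 3. With X ~ Binomial(3, 0.479), P(Y ≤ 3) = 1 − P(X ≤ 1).
  k=0: C(3,0)·0.479^0·0.521^3 = 0.14142
  k=1: C(3,1)·0.479^1·0.521^2 = 0.39006
1 − 0.53148 = 0.46852

0.469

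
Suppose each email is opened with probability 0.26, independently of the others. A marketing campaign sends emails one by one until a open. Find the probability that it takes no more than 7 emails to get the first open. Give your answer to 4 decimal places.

0.8785

Y = number of emails to the first success; geometric, p = 0.26.
P(Y ≤ 7) = 1 − (1−p)^7 = 1 − 0.121513 = 0.878487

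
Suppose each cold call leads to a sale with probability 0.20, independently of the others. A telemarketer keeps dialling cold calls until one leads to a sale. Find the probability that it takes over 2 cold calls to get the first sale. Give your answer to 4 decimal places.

Y = number of cold calls to the first success; geometric, p = 0.20.
P(Y > 2) = P(first 2 all fail) = (1−p)^2 = 0.640000

0.6400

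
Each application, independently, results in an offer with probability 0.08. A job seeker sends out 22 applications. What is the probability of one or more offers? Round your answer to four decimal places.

0.8403

P(at least one) = 1 − P(none) = 1 − (1 − 0.08)^22
= 1 − 0.159710 = 0.840290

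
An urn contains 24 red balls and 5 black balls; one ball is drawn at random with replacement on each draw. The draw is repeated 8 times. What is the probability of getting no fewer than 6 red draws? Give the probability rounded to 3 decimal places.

X ~ Binomial(8, 0.827586); P(X ≥ 6) = Σ C(8,k) p^k (1−p)^(8−k) over k:
  k=6: C(8,6)·0.827586^6·0.172414^2 = 0.26741
  k=7: C(8,7)·0.827586^7·0.172414^1 = 0.36674
  k=8: C(8,8)·0.827586^8·0.172414^0 = 0.22004
Total = 0.85419

0.854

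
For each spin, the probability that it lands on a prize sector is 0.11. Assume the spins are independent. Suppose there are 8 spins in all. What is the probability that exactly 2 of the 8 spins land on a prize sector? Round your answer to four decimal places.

X ~ Binomial(n=8, p=0.11).
P(X=2) = C(8,2) · p^2 · (1−p)^6
= 28 · 0.0121 · 0.49698 = 0.168377

0.1684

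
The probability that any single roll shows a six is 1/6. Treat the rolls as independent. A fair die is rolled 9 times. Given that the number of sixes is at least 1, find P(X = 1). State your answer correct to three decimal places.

0.433

X ~ Binomial(9, 0.166667). Want P(X=1 | X≥1) = P(X=1) / P(X≥1).
P(X=1) = C(9,1)·0.166667^1·0.833333^8 = 0.34885
P(X≥1) = 1 − 0.19381 = 0.80619
Ratio = 0.34885 / 0.80619 = 0.43272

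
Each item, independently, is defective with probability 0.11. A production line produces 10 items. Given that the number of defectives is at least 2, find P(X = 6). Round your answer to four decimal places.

X ~ Binomial(10, 0.11). Want P(X=6 | X≥2) = P(X=6) / P(X≥2).
P(X=6) = C(10,6)·0.11^6·0.89^4 = 0.000233
P(X≥2) = 1 − 0.311817 − 0.385392 = 0.302791
Ratio = 0.000233 / 0.302791 = 0.000771

0.0008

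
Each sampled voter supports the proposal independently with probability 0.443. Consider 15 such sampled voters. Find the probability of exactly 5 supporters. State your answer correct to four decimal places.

0.1473

X ~ Binomial(n=15, p=0.443).
P(X=5) = C(15,5) · p^5 · (1−p)^10
= 3003 · 0.017062 · 0.0028744 = 0.147274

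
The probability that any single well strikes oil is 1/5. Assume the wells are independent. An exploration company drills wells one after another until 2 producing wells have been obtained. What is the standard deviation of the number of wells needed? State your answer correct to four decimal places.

Y = total wells until the second success; negative binomial with r=2, p=0.20.
SD(Y) = √[r(1−p)/p²] = √(40.000000) = 6.324555

6.3246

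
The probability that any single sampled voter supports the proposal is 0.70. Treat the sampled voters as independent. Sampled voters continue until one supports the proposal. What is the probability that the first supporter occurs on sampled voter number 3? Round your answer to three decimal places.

0.063

Geometric (trials to first success), p = 0.70.
P(Y = 3) = (1−p)^2 · p = 0.09 · 0.70 = 0.06300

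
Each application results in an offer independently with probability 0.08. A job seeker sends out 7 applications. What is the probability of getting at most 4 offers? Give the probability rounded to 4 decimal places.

0.9999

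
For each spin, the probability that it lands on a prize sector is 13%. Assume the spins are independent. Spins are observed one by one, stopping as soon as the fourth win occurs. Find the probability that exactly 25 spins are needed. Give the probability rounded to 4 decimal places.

0.0310

Y = trial on which the fourth success occurs; negative binomial, r=4, p=0.13.
P(Y=25) = C(24,3) · p^4 · (1−p)^21
= 2024 · 0.00028561 · 0.053691 = 0.031038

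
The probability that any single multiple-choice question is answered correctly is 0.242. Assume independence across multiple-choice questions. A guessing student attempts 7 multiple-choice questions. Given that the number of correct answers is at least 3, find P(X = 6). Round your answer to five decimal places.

0.00469

X ~ Binomial(7, 0.242). Want P(X=6 | X≥3) = P(X=6) / P(X≥3).
P(X=6) = C(7,6)·0.242^6·0.758^1 = 0.0010658
P(X≥3) = 1 − 0.1437754 − 0.3213133 − 0.3077486 = 0.2271628
Ratio = 0.0010658 / 0.2271628 = 0.0046916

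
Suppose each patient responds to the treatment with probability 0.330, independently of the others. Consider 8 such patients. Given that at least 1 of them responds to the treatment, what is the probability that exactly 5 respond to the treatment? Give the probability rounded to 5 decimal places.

0.06870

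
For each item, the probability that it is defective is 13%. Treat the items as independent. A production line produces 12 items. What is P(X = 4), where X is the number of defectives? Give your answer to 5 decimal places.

X ~ Binomial(n=12, p=0.13).
P(X=4) = C(12,4) · p^4 · (1−p)^8
= 495 · 0.00028561 · 0.32821 = 0.0464016

0.04640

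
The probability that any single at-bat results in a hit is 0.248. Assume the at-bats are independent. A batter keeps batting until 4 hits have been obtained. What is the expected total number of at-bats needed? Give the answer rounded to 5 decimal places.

Y = total at-bats until the fourth success; negative binomial with r=4, p=0.248.
E[Y] = r / p = 4 / 0.248 = 16.1290323

16.12903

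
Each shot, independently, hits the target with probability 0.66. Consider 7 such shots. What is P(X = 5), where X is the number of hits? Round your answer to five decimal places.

X ~ Binomial(n=7, p=0.66).
P(X=5) = C(7,5) · p^5 · (1−p)^2
= 21 · 0.12523 · 0.1156 = 0.3040163

0.30402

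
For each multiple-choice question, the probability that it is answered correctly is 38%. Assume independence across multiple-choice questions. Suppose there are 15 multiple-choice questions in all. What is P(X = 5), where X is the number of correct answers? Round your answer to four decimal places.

0.1997

X ~ Binomial(n=15, p=0.38).
P(X=5) = C(15,5) · p^5 · (1−p)^10
= 3003 · 0.0079235 · 0.008393 = 0.199706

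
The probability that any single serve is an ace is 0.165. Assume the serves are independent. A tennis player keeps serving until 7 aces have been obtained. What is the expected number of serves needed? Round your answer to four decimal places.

Y = total serves until the seventh success; negative binomial with r=7, p=0.165.
E[Y] = r / p = 7 / 0.165 = 42.424242

42.4242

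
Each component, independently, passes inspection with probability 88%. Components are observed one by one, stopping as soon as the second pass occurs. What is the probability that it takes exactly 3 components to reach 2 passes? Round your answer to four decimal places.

Y = trial on which the second success occurs; negative binomial, r=2, p=0.88.
P(Y=3) = C(2,1) · p^2 · (1−p)^1
= 2 · 0.7744 · 0.12 = 0.185856

0.1859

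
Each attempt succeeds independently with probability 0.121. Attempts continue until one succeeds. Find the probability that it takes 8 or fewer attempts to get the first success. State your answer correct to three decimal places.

0.644

Y = number of attempts to the first success; geometric, p = 0.121.
P(Y ≤ 8) = 1 − (1−p)^8 = 1 − 0.35638 = 0.64362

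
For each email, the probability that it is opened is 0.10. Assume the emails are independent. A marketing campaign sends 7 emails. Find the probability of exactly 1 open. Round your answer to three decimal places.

0.372

X ~ Binomial(n=7, p=0.10).
P(X=1) = C(7,1) · p^1 · (1−p)^6
= 7 · 0.1 · 0.53144 = 0.37201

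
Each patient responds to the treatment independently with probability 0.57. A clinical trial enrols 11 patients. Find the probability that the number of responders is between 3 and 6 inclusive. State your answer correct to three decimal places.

X ~ Binomial(11, 0.57); P(3 ≤ X ≤ 6) = Σ C(11,k) p^k (1−p)^(11−k) over k:
  k=3: C(11,3)·0.57^3·0.43^8 = 0.03572
  k=4: C(11,4)·0.57^4·0.43^7 = 0.09469
  k=5: C(11,5)·0.57^5·0.43^6 = 0.17572
  k=6: C(11,6)·0.57^6·0.43^5 = 0.23293
Total = 0.53906

0.539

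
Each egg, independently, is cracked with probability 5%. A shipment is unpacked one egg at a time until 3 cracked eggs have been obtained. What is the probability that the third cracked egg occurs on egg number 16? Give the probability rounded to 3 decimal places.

Y = trial on which the third success occurs; negative binomial, r=3, p=0.05.
P(Y=16) = C(15,2) · p^3 · (1−p)^13
= 105 · 0.000125 · 0.51334 = 0.00674

0.007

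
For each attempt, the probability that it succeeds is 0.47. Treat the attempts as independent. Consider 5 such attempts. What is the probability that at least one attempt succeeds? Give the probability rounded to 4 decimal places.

0.9582

P(at least one) = 1 − P(none) = 1 − (1 − 0.47)^5
= 1 − 0.041820 = 0.958180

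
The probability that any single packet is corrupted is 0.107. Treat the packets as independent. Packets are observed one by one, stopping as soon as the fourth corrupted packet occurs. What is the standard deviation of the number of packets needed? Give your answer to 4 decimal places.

17.6633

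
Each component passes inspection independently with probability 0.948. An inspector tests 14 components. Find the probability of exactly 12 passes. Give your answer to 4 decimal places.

X ~ Binomial(n=14, p=0.948).
P(X=12) = C(14,12) · p^12 · (1−p)^2
= 91 · 0.52687 · 0.002704 = 0.129643

0.1296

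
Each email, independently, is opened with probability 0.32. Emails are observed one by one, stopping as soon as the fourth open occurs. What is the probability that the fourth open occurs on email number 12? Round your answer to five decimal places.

Y = trial on which the fourth success occurs; negative binomial, r=4, p=0.32.
P(Y=12) = C(11,3) · p^4 · (1−p)^8
= 165 · 0.010486 · 0.045716 = 0.0790961

0.07910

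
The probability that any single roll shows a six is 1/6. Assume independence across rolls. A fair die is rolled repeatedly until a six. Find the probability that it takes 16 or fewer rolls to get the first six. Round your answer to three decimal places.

Y = number of rolls to the first success; geometric, p = 0.166667.
P(Y ≤ 16) = 1 − (1−p)^16 = 1 − 0.05409 = 0.94591

0.946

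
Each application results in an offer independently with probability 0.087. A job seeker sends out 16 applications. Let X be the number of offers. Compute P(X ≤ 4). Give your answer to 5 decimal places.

X ~ Binomial(16, 0.087); P(X ≤ 4) = Σ C(16,k) p^k (1−p)^(16−k) over k:
  k=0: C(16,0)·0.087^0·0.913^16 = 0.2330947
  k=1: C(16,1)·0.087^1·0.913^15 = 0.3553865
  k=2: C(16,2)·0.087^2·0.913^14 = 0.2539865
  k=3: C(16,3)·0.087^3·0.913^13 = 0.1129447
  k=4: C(16,4)·0.087^4·0.913^12 = 0.0349782
Total = 0.9903906

0.99039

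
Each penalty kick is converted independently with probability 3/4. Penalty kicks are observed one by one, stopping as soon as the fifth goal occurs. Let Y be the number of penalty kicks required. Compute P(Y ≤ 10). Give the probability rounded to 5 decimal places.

Finishing within 10 penalty kicks ⇔ at least 5 successes in the first 10. With X ~ Binomial(10, 0.75), P(Y ≤ 10) = 1 − P(X ≤ 4).
  k=0: C(10,0)·0.75^0·0.25^10 = 0.0000010
  k=1: C(10,1)·0.75^1·0.25^9 = 0.0000286
  k=2: C(10,2)·0.75^2·0.25^8 = 0.0003862
  k=3: C(10,3)·0.75^3·0.25^7 = 0.0030899
  k=4: C(10,4)·0.75^4·0.25^6 = 0.0162220
1 − 0.0197277 = 0.9802723

0.98027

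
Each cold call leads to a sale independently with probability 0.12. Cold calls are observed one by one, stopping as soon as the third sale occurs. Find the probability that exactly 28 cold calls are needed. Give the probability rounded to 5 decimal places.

Y = trial on which the third success occurs; negative binomial, r=3, p=0.12.
P(Y=28) = C(27,2) · p^3 · (1−p)^25
= 351 · 0.001728 · 0.040932 = 0.0248266

0.02483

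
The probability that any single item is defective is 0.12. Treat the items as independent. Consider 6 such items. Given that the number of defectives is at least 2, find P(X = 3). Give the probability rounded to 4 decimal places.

X ~ Binomial(6, 0.12). Want P(X=3 | X≥2) = P(X=3) / P(X≥2).
P(X=3) = C(6,3)·0.12^3·0.88^3 = 0.023552
P(X≥2) = 1 − 0.464404 − 0.379967 = 0.155629
Ratio = 0.023552 / 0.155629 = 0.151332

0.1513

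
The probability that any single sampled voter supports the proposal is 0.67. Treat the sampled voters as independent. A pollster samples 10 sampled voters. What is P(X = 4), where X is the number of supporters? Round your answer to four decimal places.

X ~ Binomial(n=10, p=0.67).
P(X=4) = C(10,4) · p^4 · (1−p)^6
= 210 · 0.20151 · 0.0012915 = 0.054652

0.0547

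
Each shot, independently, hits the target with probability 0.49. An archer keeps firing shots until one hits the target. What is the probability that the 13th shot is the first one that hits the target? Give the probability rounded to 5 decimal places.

0.00015

Geometric (trials to first success), p = 0.49.
P(Y = 13) = (1−p)^12 · p = 0.00030963 · 0.49 = 0.0001517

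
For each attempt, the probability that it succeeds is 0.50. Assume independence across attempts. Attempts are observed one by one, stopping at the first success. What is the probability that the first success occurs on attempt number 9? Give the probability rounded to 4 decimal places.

0.0020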